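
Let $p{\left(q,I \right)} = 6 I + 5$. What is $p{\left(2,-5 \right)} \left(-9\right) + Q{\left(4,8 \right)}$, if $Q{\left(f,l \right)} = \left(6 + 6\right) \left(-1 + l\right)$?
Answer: $309$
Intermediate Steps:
$p{\left(q,I \right)} = 5 + 6 I$
$Q{\left(f,l \right)} = -12 + 12 l$ ($Q{\left(f,l \right)} = 12 \left(-1 + l\right) = -12 + 12 l$)
$p{\left(2,-5 \right)} \left(-9\right) + Q{\left(4,8 \right)} = \left(5 + 6 \left(-5\right)\right) \left(-9\right) + \left(-12 + 12 \cdot 8\right) = \left(5 - 30\right) \left(-9\right) + \left(-12 + 96\right) = \left(-25\right) \left(-9\right) + 84 = 225 + 84 = 309$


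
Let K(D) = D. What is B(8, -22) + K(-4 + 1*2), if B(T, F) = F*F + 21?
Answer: 503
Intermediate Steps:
B(T, F) = 21 + F**2 (B(T, F) = F**2 + 21 = 21 + F**2)
B(8, -22) + K(-4 + 1*2) = (21 + (-22)**2) + (-4 + 1*2) = (21 + 484) + (-4 + 2) = 505 - 2 = 503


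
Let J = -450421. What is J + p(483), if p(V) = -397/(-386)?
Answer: -173862109/386 ≈ -4.5042e+5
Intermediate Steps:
p(V) = 397/386 (p(V) = -397*(-1/386) = 397/386)
J + p(483) = -450421 + 397/386 = -173862109/386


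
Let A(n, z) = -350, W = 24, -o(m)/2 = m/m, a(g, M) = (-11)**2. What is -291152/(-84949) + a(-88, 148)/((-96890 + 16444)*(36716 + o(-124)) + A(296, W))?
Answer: 859915905983859/250896429255506 ≈ 3.4274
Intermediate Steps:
a(g, M) = 121
o(m) = -2 (o(m) = -2*m/m = -2*1 = -2)
-291152/(-84949) + a(-88, 148)/((-96890 + 16444)*(36716 + o(-124)) + A(296, W)) = -291152/(-84949) + 121/((-96890 + 16444)*(36716 - 2) - 350) = -291152*(-1/84949) + 121/(-80446*36714 - 350) = 291152/84949 + 121/(-2953494444 - 350) = 291152/84949 + 121/(-2953494794) = 291152/84949 + 121*(-1/2953494794) = 291152/84949 - 121/2953494794 = 859915905983859/250896429255506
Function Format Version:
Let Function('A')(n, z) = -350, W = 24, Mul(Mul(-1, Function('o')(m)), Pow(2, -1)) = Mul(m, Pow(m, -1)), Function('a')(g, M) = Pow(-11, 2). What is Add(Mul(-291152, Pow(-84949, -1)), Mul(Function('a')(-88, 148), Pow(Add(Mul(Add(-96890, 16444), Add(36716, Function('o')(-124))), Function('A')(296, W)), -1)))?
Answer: Rational(859915905983859, 250896429255506) ≈ 3.4274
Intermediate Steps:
Function('a')(g, M) = 121
Function('o')(m) = -2 (Function('o')(m) = Mul(-2, Mul(m, Pow(m, -1))) = Mul(-2, 1) = -2)
Add(Mul(-291152, Pow(-84949, -1)), Mul(Function('a')(-88, 148), Pow(Add(Mul(Add(-96890, 16444), Add(36716, Function('o')(-124))), Function('A')(296, W)), -1))) = Add(Mul(-291152, Pow(-84949, -1)), Mul(121, Pow(Add(Mul(Add(-96890, 16444), Add(36716, -2)), -350), -1))) = Add(Mul(-291152, Rational(-1, 84949)), Mul(121, Pow(Add(Mul(-80446, 36714), -350), -1))) = Add(Rational(291152, 84949), Mul(121, Pow(Add(-2953494444, -350), -1))) = Add(Rational(291152, 84949), Mul(121, Pow(-2953494794, -1))) = Add(Rational(291152, 84949), Mul(121, Rational(-1, 2953494794))) = Add(Rational(291152, 84949), Rational(-121, 2953494794)) = Rational(859915905983859, 250896429255506)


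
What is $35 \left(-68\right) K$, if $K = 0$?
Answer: $0$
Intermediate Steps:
$35 \left(-68\right) K = 35 \left(-68\right) 0 = \left(-2380\right) 0 = 0$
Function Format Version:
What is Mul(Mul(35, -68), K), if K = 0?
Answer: 0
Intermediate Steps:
Mul(Mul(35, -68), K) = Mul(Mul(35, -68), 0) = Mul(-2380, 0) = 0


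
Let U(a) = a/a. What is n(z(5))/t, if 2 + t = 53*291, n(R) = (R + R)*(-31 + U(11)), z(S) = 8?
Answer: -480/15421 ≈ -0.031126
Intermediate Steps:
U(a) = 1
n(R) = -60*R (n(R) = (R + R)*(-31 + 1) = (2*R)*(-30) = -60*R)
t = 15421 (t = -2 + 53*291 = -2 + 15423 = 15421)
n(z(5))/t = -60*8/15421 = -480*1/15421 = -480/15421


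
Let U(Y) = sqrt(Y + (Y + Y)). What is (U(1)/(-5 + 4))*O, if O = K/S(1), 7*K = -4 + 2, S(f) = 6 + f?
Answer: 2*sqrt(3)/49 ≈ 0.070696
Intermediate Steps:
K = -2/7 (K = (-4 + 2)/7 = (1/7)*(-2) = -2/7 ≈ -0.28571)
O = -2/49 (O = -2/(7*(6 + 1)) = -2/7/7 = -2/7*1/7 = -2/49 ≈ -0.040816)
U(Y) = sqrt(3)*sqrt(Y) (U(Y) = sqrt(Y + 2*Y) = sqrt(3*Y) = sqrt(3)*sqrt(Y))
(U(1)/(-5 + 4))*O = ((sqrt(3)*sqrt(1))/(-5 + 4))*(-2/49) = ((sqrt(3)*1)/(-1))*(-2/49) = -sqrt(3)*(-2/49) = 2*sqrt(3)/49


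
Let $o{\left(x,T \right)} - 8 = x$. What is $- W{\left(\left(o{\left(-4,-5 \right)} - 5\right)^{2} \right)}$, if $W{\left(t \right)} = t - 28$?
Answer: $27$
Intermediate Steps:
$o{\left(x,T \right)} = 8 + x$
$W{\left(t \right)} = -28 + t$ ($W{\left(t \right)} = t - 28 = -28 + t$)
$- W{\left(\left(o{\left(-4,-5 \right)} - 5\right)^{2} \right)} = - (-28 + \left(\left(8 - 4\right) - 5\right)^{2}) = - (-28 + \left(4 - 5\right)^{2}) = - (-28 + \left(-1\right)^{2}) = - (-28 + 1) = \left(-1\right) \left(-27\right) = 27$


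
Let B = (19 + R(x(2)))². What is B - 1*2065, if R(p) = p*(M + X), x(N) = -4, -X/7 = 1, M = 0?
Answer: 144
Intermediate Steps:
X = -7 (X = -7*1 = -7)
R(p) = -7*p (R(p) = p*(0 - 7) = p*(-7) = -7*p)
B = 2209 (B = (19 - 7*(-4))² = (19 + 28)² = 47² = 2209)
B - 1*2065 = 2209 - 1*2065 = 2209 - 2065 = 144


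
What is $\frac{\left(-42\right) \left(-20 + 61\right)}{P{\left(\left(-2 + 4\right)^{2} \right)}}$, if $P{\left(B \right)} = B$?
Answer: $- \frac{861}{2} \approx -430.5$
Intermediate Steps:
$\frac{\left(-42\right) \left(-20 + 61\right)}{P{\left(\left(-2 + 4\right)^{2} \right)}} = \frac{\left(-42\right) \left(-20 + 61\right)}{\left(-2 + 4\right)^{2}} = \frac{\left(-42\right) 41}{2^{2}} = - \frac{1722}{4} = \left(-1722\right) \frac{1}{4} = - \frac{861}{2}$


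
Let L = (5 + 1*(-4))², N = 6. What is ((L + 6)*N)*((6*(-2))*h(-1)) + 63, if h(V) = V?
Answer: 567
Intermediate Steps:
L = 1 (L = (5 - 4)² = 1² = 1)
((L + 6)*N)*((6*(-2))*h(-1)) + 63 = ((1 + 6)*6)*((6*(-2))*(-1)) + 63 = (7*6)*(-12*(-1)) + 63 = 42*12 + 63 = 504 + 63 = 567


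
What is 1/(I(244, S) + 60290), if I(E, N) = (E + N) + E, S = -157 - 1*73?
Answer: 1/60548 ≈ 1.6516e-5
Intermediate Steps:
S = -230 (S = -157 - 73 = -230)
I(E, N) = N + 2*E
1/(I(244, S) + 60290) = 1/((-230 + 2*244) + 60290) = 1/((-230 + 488) + 60290) = 1/(258 + 60290) = 1/60548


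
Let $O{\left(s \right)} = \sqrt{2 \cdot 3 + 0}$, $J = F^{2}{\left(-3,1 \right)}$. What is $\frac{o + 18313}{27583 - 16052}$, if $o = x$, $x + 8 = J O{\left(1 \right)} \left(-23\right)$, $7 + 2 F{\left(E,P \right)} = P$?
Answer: $\frac{18305}{11531} - \frac{207 \sqrt{6}}{11531} \approx 1.5435$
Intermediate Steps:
$F{\left(E,P \right)} = - \frac{7}{2} + \frac{P}{2}$
$J = 9$ ($J = \left(- \frac{7}{2} + \frac{1}{2} \cdot 1\right)^{2} = \left(- \frac{7}{2} + \frac{1}{2}\right)^{2} = \left(-3\right)^{2} = 9$)
$O{\left(s \right)} = \sqrt{6}$ ($O{\left(s \right)} = \sqrt{6 + 0} = \sqrt{6}$)
$x = -8 - 207 \sqrt{6}$ ($x = -8 + 9 \sqrt{6} \left(-23\right) = -8 - 207 \sqrt{6} \approx -515.04$)
$o = -8 - 207 \sqrt{6} \approx -515.04$
$\frac{o + 18313}{27583 - 16052} = \frac{\left(-8 - 207 \sqrt{6}\right) + 18313}{27583 - 16052} = \frac{18305 - 207 \sqrt{6}}{11531} = \left(18305 - 207 \sqrt{6}\right) \frac{1}{11531} = \frac{18305}{11531} - \frac{207 \sqrt{6}}{11531}$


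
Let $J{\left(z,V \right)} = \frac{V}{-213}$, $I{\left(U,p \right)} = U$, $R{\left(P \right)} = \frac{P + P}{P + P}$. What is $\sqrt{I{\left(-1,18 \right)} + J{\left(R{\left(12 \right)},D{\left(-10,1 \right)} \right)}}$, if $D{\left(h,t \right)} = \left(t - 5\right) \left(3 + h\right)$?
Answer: $\frac{i \sqrt{51333}}{213} \approx 1.0637 i$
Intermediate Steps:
$D{\left(h,t \right)} = \left(-5 + t\right) \left(3 + h\right)$
$R{\left(P \right)} = 1$ ($R{\left(P \right)} = \frac{2 P}{2 P} = 2 P \frac{1}{2 P} = 1$)
$J{\left(z,V \right)} = - \frac{V}{213}$ ($J{\left(z,V \right)} = V \left(- \frac{1}{213}\right) = - \frac{V}{213}$)
$\sqrt{I{\left(-1,18 \right)} + J{\left(R{\left(12 \right)},D{\left(-10,1 \right)} \right)}} = \sqrt{-1 - \frac{-15 - -50 + 3 \cdot 1 - 10}{213}} = \sqrt{-1 - \frac{-15 + 50 + 3 - 10}{213}} = \sqrt{-1 - \frac{28}{213}} = \sqrt{- \frac{241}{213}} = \frac{i \sqrt{51333}}{213}$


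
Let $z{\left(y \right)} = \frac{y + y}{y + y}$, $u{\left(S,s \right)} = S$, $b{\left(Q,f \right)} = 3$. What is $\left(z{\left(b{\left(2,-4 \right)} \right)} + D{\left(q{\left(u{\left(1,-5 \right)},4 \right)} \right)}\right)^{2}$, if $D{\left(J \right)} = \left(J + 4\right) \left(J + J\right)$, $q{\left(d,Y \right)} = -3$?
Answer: $25$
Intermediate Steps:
$D{\left(J \right)} = 2 J \left(4 + J\right)$ ($D{\left(J \right)} = \left(4 + J\right) 2 J = 2 J \left(4 + J\right)$)
$z{\left(y \right)} = 1$ ($z{\left(y \right)} = \frac{2 y}{2 y} = 2 y \frac{1}{2 y} = 1$)
$\left(z{\left(b{\left(2,-4 \right)} \right)} + D{\left(q{\left(u{\left(1,-5 \right)},4 \right)} \right)}\right)^{2} = \left(1 + 2 \left(-3\right) \left(4 - 3\right)\right)^{2} = \left(1 + 2 \left(-3\right) 1\right)^{2} = \left(1 - 6\right)^{2} = \left(-5\right)^{2} = 25$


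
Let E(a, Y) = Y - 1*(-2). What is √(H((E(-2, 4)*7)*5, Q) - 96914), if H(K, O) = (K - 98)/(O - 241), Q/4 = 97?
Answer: I*√42738738/21 ≈ 311.31*I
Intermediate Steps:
E(a, Y) = 2 + Y (E(a, Y) = Y + 2 = 2 + Y)
Q = 388 (Q = 4*97 = 388)
H(K, O) = (-98 + K)/(-241 + O)
√(H((E(-2, 4)*7)*5, Q) - 96914) = √((-98 + ((2 + 4)*7)*5)/(-241 + 388) - 96914) = √((-98 + (6*7)*5)/147 - 96914) = √((-98 + 42*5)/147 - 96914) = √((-98 + 210)/147 - 96914) = √((1/147)*112 - 96914) = √(16/21 - 96914) = √(-2035178/21) = I*√42738738/21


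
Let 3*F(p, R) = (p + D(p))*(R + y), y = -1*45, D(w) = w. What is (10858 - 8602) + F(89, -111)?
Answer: -7000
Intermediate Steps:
y = -45
F(p, R) = 2*p*(-45 + R)/3 (F(p, R) = ((p + p)*(R - 45))/3 = ((2*p)*(-45 + R))/3 = (2*p*(-45 + R))/3 = 2*p*(-45 + R)/3)
(10858 - 8602) + F(89, -111) = (10858 - 8602) + (2/3)*89*(-45 - 111) = 2256 + (2/3)*89*(-156) = 2256 - 9256 = -7000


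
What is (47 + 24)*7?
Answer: 497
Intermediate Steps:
(47 + 24)*7 = 71*7 = 497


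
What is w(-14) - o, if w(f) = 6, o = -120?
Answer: 126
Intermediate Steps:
w(-14) - o = 6 - 1*(-120) = 6 + 120 = 126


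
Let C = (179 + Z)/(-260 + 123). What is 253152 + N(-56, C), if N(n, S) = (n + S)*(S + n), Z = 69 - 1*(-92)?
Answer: 4815602032/18769 ≈ 2.5657e+5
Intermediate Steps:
Z = 161 (Z = 69 + 92 = 161)
C = -340/137 (C = (179 + 161)/(-260 + 123) = 340/(-137) = 340*(-1/137) = -340/137 ≈ -2.4818)
N(n, S) = (S + n)² (N(n, S) = (S + n)*(S + n) = (S + n)²)
253152 + N(-56, C) = 253152 + (-340/137 - 56)² = 253152 + (-8012/137)² = 253152 + 64192144/18769 = 4815602032/18769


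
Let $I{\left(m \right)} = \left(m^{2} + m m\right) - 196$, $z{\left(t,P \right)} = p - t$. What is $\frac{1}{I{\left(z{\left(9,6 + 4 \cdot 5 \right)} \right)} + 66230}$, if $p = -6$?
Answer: $\frac{1}{66484} \approx 1.5041 \cdot 10^{-5}$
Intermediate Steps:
$z{\left(t,P \right)} = -6 - t$
$I{\left(m \right)} = -196 + 2 m^{2}$ ($I{\left(m \right)} = \left(m^{2} + m^{2}\right) - 196 = 2 m^{2} - 196 = -196 + 2 m^{2}$)
$\frac{1}{I{\left(z{\left(9,6 + 4 \cdot 5 \right)} \right)} + 66230} = \frac{1}{\left(-196 + 2 \left(-6 - 9\right)^{2}\right) + 66230} = \frac{1}{\left(-196 + 2 \left(-15\right)^{2}\right) + 66230} = \frac{1}{\left(-196 + 2 \cdot 225\right) + 66230} = \frac{1}{\left(-196 + 450\right) + 66230} = \frac{1}{254 + 66230} = \frac{1}{66484}$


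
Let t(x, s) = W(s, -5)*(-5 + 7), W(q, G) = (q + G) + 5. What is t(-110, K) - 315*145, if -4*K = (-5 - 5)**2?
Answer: -45725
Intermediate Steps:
K = -25 (K = -(-5 - 5)**2/4 = -1/4*(-10)**2 = -1/4*100 = -25)
W(q, G) = 5 + G + q (W(q, G) = (G + q) + 5 = 5 + G + q)
t(x, s) = 2*s (t(x, s) = (5 - 5 + s)*(-5 + 7) = s*2 = 2*s)
t(-110, K) - 315*145 = 2*(-25) - 315*145 = -50 - 45675 = -45725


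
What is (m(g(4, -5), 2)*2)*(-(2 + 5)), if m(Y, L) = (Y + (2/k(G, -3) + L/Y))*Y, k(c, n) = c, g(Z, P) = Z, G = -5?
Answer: -1148/5 ≈ -229.60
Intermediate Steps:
m(Y, L) = Y*(-⅖ + Y + L/Y) (m(Y, L) = (Y + (2/(-5) + L/Y))*Y = (Y + (2*(-⅕) + L/Y))*Y = (Y + (-⅖ + L/Y))*Y = (-⅖ + Y + L/Y)*Y = Y*(-⅖ + Y + L/Y))
(m(g(4, -5), 2)*2)*(-(2 + 5)) = ((2 + 4² - ⅖*4)*2)*(-(2 + 5)) = ((2 + 16 - 8/5)*2)*(-1*7) = ((82/5)*2)*(-7) = (164/5)*(-7) = -1148/5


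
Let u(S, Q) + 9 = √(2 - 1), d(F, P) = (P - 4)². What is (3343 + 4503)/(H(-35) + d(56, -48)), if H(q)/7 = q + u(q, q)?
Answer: 7846/2403 ≈ 3.2651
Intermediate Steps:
d(F, P) = (-4 + P)²
u(S, Q) = -8 (u(S, Q) = -9 + √(2 - 1) = -9 + √1 = -9 + 1 = -8)
H(q) = -56 + 7*q (H(q) = 7*(q - 8) = 7*(-8 + q) = -56 + 7*q)
(3343 + 4503)/(H(-35) + d(56, -48)) = (3343 + 4503)/((-56 + 7*(-35)) + (-4 - 48)²) = 7846/((-56 - 245) + (-52)²) = 7846/(-301 + 2704) = 7846/2403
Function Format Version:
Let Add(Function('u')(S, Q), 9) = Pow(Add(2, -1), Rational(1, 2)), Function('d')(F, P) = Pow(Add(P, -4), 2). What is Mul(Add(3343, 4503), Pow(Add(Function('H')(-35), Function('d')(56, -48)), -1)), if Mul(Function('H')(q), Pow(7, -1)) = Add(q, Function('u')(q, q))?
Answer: Rational(7846, 2403) ≈ 3.2651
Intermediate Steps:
Function('d')(F, P) = Pow(Add(-4, P), 2)
Function('u')(S, Q) = -8 (Function('u')(S, Q) = Add(-9, Pow(Add(2, -1), Rational(1, 2))) = Add(-9, Pow(1, Rational(1, 2))) = Add(-9, 1) = -8)
Function('H')(q) = Add(-56, Mul(7, q)) (Function('H')(q) = Mul(7, Add(q, -8)) = Mul(7, Add(-8, q)) = Add(-56, Mul(7, q)))
Mul(Add(3343, 4503), Pow(Add(Function('H')(-35), Function('d')(56, -48)), -1)) = Mul(Add(3343, 4503), Pow(Add(Add(-56, Mul(7, -35)), Pow(Add(-4, -48), 2)), -1)) = Mul(7846, Pow(Add(Add(-56, -245), Pow(-52, 2)), -1)) = Mul(7846, Pow(Add(-301, 2704), -1)) = Mul(7846, Pow(2403, -1)) = Mul(7846, Rational(1, 2403)) = Rational(7846, 2403)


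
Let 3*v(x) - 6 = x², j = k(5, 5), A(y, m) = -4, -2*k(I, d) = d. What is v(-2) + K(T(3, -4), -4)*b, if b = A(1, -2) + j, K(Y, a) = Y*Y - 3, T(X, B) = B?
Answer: -487/6 ≈ -81.167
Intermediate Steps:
k(I, d) = -d/2
K(Y, a) = -3 + Y² (K(Y, a) = Y² - 3 = -3 + Y²)
j = -5/2 (j = -½*5 = -5/2 ≈ -2.5000)
b = -13/2 (b = -4 - 5/2 = -13/2 ≈ -6.5000)
v(x) = 2 + x²/3
v(-2) + K(T(3, -4), -4)*b = (2 + (⅓)*(-2)²) + (-3 + (-4)²)*(-13/2) = (2 + (⅓)*4) + (-3 + 16)*(-13/2) = (2 + 4/3) + 13*(-13/2) = 10/3 - 169/2 = -487/6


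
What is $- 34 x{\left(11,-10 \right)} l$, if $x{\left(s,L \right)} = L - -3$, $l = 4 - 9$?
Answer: $-1190$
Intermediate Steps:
$l = -5$ ($l = 4 - 9 = -5$)
$x{\left(s,L \right)} = 3 + L$ ($x{\left(s,L \right)} = L + 3 = 3 + L$)
$- 34 x{\left(11,-10 \right)} l = - 34 \left(3 - 10\right) \left(-5\right) = \left(-34\right) \left(-7\right) \left(-5\right) = 238 \left(-5\right) = -1190$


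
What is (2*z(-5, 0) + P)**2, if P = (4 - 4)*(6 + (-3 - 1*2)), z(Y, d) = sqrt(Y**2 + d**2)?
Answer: 100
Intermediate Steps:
P = 0 (P = 0*(6 + (-3 - 2)) = 0*(6 - 5) = 0*1 = 0)
(2*z(-5, 0) + P)**2 = (2*sqrt((-5)**2 + 0**2) + 0)**2 = (2*sqrt(25 + 0) + 0)**2 = (2*sqrt(25) + 0)**2 = (2*5 + 0)**2 = (10 + 0)**2 = 10**2 = 100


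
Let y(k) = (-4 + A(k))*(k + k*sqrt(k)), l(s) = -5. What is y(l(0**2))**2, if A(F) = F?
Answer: -8100 + 4050*I*sqrt(5) ≈ -8100.0 + 9056.1*I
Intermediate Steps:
y(k) = (-4 + k)*(k + k**(3/2)) (y(k) = (-4 + k)*(k + k*sqrt(k)) = (-4 + k)*(k + k**(3/2)))
y(l(0**2))**2 = ((-5)**2 + (-5)**(5/2) - 4*(-5) - (-20)*I*sqrt(5))**2 = (25 + 25*I*sqrt(5) + 20 - (-20)*I*sqrt(5))**2 = (25 + 25*I*sqrt(5) + 20 + 20*I*sqrt(5))**2 = (45 + 45*I*sqrt(5))**2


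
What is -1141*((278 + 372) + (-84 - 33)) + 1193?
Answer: -606960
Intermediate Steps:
-1141*((278 + 372) + (-84 - 33)) + 1193 = -1141*(650 - 117) + 1193 = -1141*533 + 1193 = -608153 + 1193 = -606960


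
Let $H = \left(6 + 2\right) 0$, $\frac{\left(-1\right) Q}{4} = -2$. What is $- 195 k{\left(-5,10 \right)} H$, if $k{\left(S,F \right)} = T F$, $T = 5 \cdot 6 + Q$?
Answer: $0$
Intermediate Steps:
$Q = 8$ ($Q = \left(-4\right) \left(-2\right) = 8$)
$H = 0$ ($H = 8 \cdot 0 = 0$)
$T = 38$ ($T = 5 \cdot 6 + 8 = 30 + 8 = 38$)
$k{\left(S,F \right)} = 38 F$
$- 195 k{\left(-5,10 \right)} H = - 195 \cdot 38 \cdot 10 \cdot 0 = \left(-195\right) 380 \cdot 0 = \left(-74100\right) 0 = 0$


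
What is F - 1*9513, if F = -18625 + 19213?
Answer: -8925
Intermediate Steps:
F = 588
F - 1*9513 = 588 - 1*9513 = 588 - 9513 = -8925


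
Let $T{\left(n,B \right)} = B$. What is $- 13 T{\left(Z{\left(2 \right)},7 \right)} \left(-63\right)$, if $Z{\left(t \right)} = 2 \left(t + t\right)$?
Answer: $5733$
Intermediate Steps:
$Z{\left(t \right)} = 4 t$ ($Z{\left(t \right)} = 2 \cdot 2 t = 4 t$)
$- 13 T{\left(Z{\left(2 \right)},7 \right)} \left(-63\right) = \left(-13\right) 7 \left(-63\right) = \left(-91\right) \left(-63\right) = 5733$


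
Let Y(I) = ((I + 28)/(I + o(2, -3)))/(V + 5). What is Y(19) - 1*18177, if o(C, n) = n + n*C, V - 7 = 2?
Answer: -2544733/140 ≈ -18177.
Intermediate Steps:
V = 9 (V = 7 + 2 = 9)
o(C, n) = n + C*n
Y(I) = (28 + I)/(14*(-9 + I)) (Y(I) = ((I + 28)/(I - 3*(1 + 2)))/(9 + 5) = ((28 + I)/(I - 3*3))/14 = ((28 + I)/(I - 9))*(1/14) = ((28 + I)/(-9 + I))*(1/14) = (28 + I)/(14*(-9 + I)))
Y(19) - 1*18177 = (28 + 19)/(14*(-9 + 19)) - 1*18177 = (1/14)*47/10 - 18177 = (1/14)*(1/10)*47 - 18177 = 47/140 - 18177 = -2544733/140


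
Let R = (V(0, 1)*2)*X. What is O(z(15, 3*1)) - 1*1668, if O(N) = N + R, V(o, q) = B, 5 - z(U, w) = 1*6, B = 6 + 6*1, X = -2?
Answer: -1717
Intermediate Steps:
B = 12 (B = 6 + 6 = 12)
z(U, w) = -1 (z(U, w) = 5 - 6 = -1)
V(o, q) = 12
R = -48 (R = (12*2)*(-2) = 24*(-2) = -48)
O(N) = -48 + N (O(N) = N - 48 = -48 + N)
O(z(15, 3*1)) - 1*1668 = (-48 - 1) - 1*1668 = -49 - 1668 = -1717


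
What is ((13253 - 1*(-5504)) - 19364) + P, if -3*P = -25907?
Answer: 24086/3 ≈ 8028.7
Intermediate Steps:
P = 25907/3 (P = -⅓*(-25907) = 25907/3 ≈ 8635.7)
((13253 - 1*(-5504)) - 19364) + P = ((13253 - 1*(-5504)) - 19364) + 25907/3 = ((13253 + 5504) - 19364) + 25907/3 = (18757 - 19364) + 25907/3 = -607 + 25907/3 = 24086/3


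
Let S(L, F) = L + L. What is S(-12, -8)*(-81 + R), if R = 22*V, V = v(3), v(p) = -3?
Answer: 3528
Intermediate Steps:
V = -3
S(L, F) = 2*L
R = -66 (R = 22*(-3) = -66)
S(-12, -8)*(-81 + R) = (2*(-12))*(-81 - 66) = -24*(-147) = 3528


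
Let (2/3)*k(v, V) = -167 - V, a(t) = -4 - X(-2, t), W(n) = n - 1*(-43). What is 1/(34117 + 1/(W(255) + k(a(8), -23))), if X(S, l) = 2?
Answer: 82/2797595 ≈ 2.9311e-5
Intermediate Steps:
W(n) = 43 + n (W(n) = n + 43 = 43 + n)
a(t) = -6 (a(t) = -4 - 1*2 = -4 - 2 = -6)
k(v, V) = -501/2 - 3*V/2 (k(v, V) = 3*(-167 - V)/2 = -501/2 - 3*V/2)
1/(34117 + 1/(W(255) + k(a(8), -23))) = 1/(34117 + 1/((43 + 255) + (-501/2 - 3/2*(-23)))) = 1/(34117 + 1/(298 + (-501/2 + 69/2))) = 1/(34117 + 1/(298 - 216)) = 1/(34117 + 1/82) = 1/(2797595/82) = 82/2797595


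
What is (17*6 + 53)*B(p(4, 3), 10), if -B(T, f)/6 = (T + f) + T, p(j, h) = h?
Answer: -14880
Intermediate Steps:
B(T, f) = -12*T - 6*f (B(T, f) = -6*((T + f) + T) = -6*(f + 2*T) = -12*T - 6*f)
(17*6 + 53)*B(p(4, 3), 10) = (17*6 + 53)*(-12*3 - 6*10) = (102 + 53)*(-36 - 60) = 155*(-96) = -14880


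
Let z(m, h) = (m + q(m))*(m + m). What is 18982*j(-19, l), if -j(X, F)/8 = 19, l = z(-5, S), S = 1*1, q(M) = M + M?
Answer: -2885264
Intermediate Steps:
q(M) = 2*M
S = 1
z(m, h) = 6*m² (z(m, h) = (m + 2*m)*(m + m) = (3*m)*(2*m) = 6*m²)
l = 150 (l = 6*(-5)² = 6*25 = 150)
j(X, F) = -152 (j(X, F) = -8*19 = -152)
18982*j(-19, l) = 18982*(-152) = -2885264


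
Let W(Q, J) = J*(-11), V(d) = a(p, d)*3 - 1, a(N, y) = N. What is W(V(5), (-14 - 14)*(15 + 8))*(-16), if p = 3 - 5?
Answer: -113344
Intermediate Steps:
p = -2
V(d) = -7 (V(d) = -2*3 - 1 = -6 - 1 = -7)
W(Q, J) = -11*J
W(V(5), (-14 - 14)*(15 + 8))*(-16) = -11*(-14 - 14)*(15 + 8)*(-16) = -(-308)*23*(-16) = -11*(-644)*(-16) = 7084*(-16) = -113344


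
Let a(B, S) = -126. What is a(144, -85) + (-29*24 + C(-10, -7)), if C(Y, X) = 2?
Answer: -820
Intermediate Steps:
a(144, -85) + (-29*24 + C(-10, -7)) = -126 + (-29*24 + 2) = -126 + (-696 + 2) = -126 - 694 = -820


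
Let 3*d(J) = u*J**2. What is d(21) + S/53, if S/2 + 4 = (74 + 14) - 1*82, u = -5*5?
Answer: -194771/53 ≈ -3674.9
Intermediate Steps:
u = -25
d(J) = -25*J**2/3 (d(J) = (-25*J**2)/3 = -25*J**2/3)
S = 4 (S = -8 + 2*((74 + 14) - 1*82) = -8 + 2*(88 - 82) = -8 + 2*6 = -8 + 12 = 4)
d(21) + S/53 = -25/3*21**2 + 4/53 = -25/3*441 + 4*(1/53) = -3675 + 4/53 = -194771/53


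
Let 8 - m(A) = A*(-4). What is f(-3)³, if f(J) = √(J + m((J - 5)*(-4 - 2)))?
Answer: 197*√197 ≈ 2765.0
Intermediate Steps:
m(A) = 8 + 4*A (m(A) = 8 - A*(-4) = 8 - (-4)*A = 8 + 4*A)
f(J) = √(128 - 23*J) (f(J) = √(J + (8 + 4*((J - 5)*(-4 - 2)))) = √(J + (8 + 4*((-5 + J)*(-6)))) = √(J + (8 + 4*(30 - 6*J))) = √(J + (8 + (120 - 24*J))) = √(J + (128 - 24*J)) = √(128 - 23*J))
f(-3)³ = (√(128 - 23*(-3)))³ = (√(128 + 69))³ = (√197)³ = 197*√197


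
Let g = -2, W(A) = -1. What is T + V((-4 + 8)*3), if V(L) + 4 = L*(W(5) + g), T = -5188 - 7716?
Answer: -12944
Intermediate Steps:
T = -12904
V(L) = -4 - 3*L (V(L) = -4 + L*(-1 - 2) = -4 + L*(-3) = -4 - 3*L)
T + V((-4 + 8)*3) = -12904 + (-4 - 3*(-4 + 8)*3) = -12904 + (-4 - 12*3) = -12904 + (-4 - 3*12) = -12904 + (-4 - 36) = -12904 - 40 = -12944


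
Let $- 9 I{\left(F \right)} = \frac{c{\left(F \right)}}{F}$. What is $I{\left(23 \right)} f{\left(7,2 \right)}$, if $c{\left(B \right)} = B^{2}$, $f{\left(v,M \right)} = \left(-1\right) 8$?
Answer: $\frac{184}{9} \approx 20.444$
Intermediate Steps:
$f{\left(v,M \right)} = -8$
$I{\left(F \right)} = - \frac{F}{9}$ ($I{\left(F \right)} = - \frac{F^{2} \frac{1}{F}}{9} = - \frac{F}{9}$)
$I{\left(23 \right)} f{\left(7,2 \right)} = \left(- \frac{1}{9}\right) 23 \left(-8\right) = \left(- \frac{23}{9}\right) \left(-8\right) = \frac{184}{9}$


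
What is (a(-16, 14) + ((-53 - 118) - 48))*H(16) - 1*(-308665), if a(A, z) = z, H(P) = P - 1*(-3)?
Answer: 304770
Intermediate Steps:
H(P) = 3 + P (H(P) = P + 3 = 3 + P)
(a(-16, 14) + ((-53 - 118) - 48))*H(16) - 1*(-308665) = (14 + ((-53 - 118) - 48))*(3 + 16) - 1*(-308665) = (14 + (-171 - 48))*19 + 308665 = (14 - 219)*19 + 308665 = -205*19 + 308665 = -3895 + 308665 = 304770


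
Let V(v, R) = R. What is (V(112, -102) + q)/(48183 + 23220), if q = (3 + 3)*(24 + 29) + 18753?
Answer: 6323/23801 ≈ 0.26566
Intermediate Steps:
q = 19071 (q = 6*53 + 18753 = 318 + 18753 = 19071)
(V(112, -102) + q)/(48183 + 23220) = (-102 + 19071)/(48183 + 23220) = 18969/71403 = 18969*(1/71403) = 6323/23801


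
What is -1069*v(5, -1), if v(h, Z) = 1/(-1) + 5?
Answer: -4276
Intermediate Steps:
v(h, Z) = 4 (v(h, Z) = -1 + 5 = 4)
-1069*v(5, -1) = -1069*4 = -4276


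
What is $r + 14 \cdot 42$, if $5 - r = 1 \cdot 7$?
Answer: $586$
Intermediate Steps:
$r = -2$ ($r = 5 - 1 \cdot 7 = 5 - 7 = -2$)
$r + 14 \cdot 42 = -2 + 14 \cdot 42 = -2 + 588 = 586$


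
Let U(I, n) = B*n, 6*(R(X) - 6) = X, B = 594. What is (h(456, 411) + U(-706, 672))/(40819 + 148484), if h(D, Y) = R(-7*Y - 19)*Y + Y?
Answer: 203669/189303 ≈ 1.0759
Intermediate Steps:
R(X) = 6 + X/6
h(D, Y) = Y + Y*(17/6 - 7*Y/6) (h(D, Y) = (6 + (-7*Y - 19)/6)*Y + Y = (6 + (-19 - 7*Y)/6)*Y + Y = (6 + (-19/6 - 7*Y/6))*Y + Y = (17/6 - 7*Y/6)*Y + Y = Y*(17/6 - 7*Y/6) + Y = Y + Y*(17/6 - 7*Y/6))
U(I, n) = 594*n
(h(456, 411) + U(-706, 672))/(40819 + 148484) = ((⅙)*411*(23 - 7*411) + 594*672)/(40819 + 148484) = ((⅙)*411*(23 - 2877) + 399168)/189303 = ((⅙)*411*(-2854) + 399168)*(1/189303) = (-195499 + 399168)*(1/189303) = 203669*(1/189303) = 203669/189303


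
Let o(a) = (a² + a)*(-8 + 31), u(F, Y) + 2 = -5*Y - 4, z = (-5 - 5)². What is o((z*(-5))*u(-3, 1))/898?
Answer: 347938250/449 ≈ 7.7492e+5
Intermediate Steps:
z = 100 (z = (-10)² = 100)
u(F, Y) = -6 - 5*Y (u(F, Y) = -2 + (-5*Y - 4) = -2 + (-4 - 5*Y) = -6 - 5*Y)
o(a) = 23*a + 23*a² (o(a) = (a + a²)*23 = 23*a + 23*a²)
o((z*(-5))*u(-3, 1))/898 = (23*((100*(-5))*(-6 - 5*1))*(1 + (100*(-5))*(-6 - 5*1)))/898 = (23*(-500*(-6 - 5))*(1 - 500*(-6 - 5)))*(1/898) = (23*(-500*(-11))*(1 - 500*(-11)))*(1/898) = (23*5500*(1 + 5500))*(1/898) = (23*5500*5501)*(1/898) = 695876500*(1/898) = 347938250/449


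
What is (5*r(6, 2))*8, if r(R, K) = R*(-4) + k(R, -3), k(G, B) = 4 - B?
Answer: -680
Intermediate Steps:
r(R, K) = 7 - 4*R (r(R, K) = R*(-4) + (4 - 1*(-3)) = -4*R + (4 + 3) = -4*R + 7 = 7 - 4*R)
(5*r(6, 2))*8 = (5*(7 - 4*6))*8 = (5*(7 - 24))*8 = (5*(-17))*8 = -85*8 = -680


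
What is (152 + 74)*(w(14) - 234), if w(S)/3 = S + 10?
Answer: -36612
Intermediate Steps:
w(S) = 30 + 3*S (w(S) = 3*(S + 10) = 3*(10 + S) = 30 + 3*S)
(152 + 74)*(w(14) - 234) = (152 + 74)*((30 + 3*14) - 234) = 226*((30 + 42) - 234) = 226*(72 - 234) = 226*(-162) = -36612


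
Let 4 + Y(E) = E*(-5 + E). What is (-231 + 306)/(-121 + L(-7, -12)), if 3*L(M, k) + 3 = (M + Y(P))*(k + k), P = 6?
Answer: -75/82 ≈ -0.91463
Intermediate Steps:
Y(E) = -4 + E*(-5 + E)
L(M, k) = -1 + 2*k*(2 + M)/3 (L(M, k) = -1 + ((M + (-4 + 6² - 5*6))*(k + k))/3 = -1 + ((M + (-4 + 36 - 30))*(2*k))/3 = -1 + ((M + 2)*(2*k))/3 = -1 + ((2 + M)*(2*k))/3 = -1 + (2*k*(2 + M))/3 = -1 + 2*k*(2 + M)/3)
(-231 + 306)/(-121 + L(-7, -12)) = (-231 + 306)/(-121 + (-1 + (4/3)*(-12) + (⅔)*(-7)*(-12))) = 75/(-121 + (-1 - 16 + 56)) = 75/(-121 + 39) = 75/(-82) = 75*(-1/82) = -75/82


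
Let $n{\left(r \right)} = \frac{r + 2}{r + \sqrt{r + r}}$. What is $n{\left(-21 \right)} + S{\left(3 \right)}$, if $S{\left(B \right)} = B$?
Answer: $\frac{88}{23} + \frac{19 i \sqrt{42}}{483} \approx 3.8261 + 0.25494 i$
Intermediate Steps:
$n{\left(r \right)} = \frac{2 + r}{r + \sqrt{2} \sqrt{r}}$ ($n{\left(r \right)} = \frac{2 + r}{r + \sqrt{2 r}} = \frac{2 + r}{r + \sqrt{2} \sqrt{r}}$)
$n{\left(-21 \right)} + S{\left(3 \right)} = \frac{2 - 21}{-21 + \sqrt{2} \sqrt{-21}} + 3 = \frac{1}{-21 + \sqrt{2} i \sqrt{21}} \left(-19\right) + 3 = \frac{1}{-21 + i \sqrt{42}} \left(-19\right) + 3 = - \frac{19}{-21 + i \sqrt{42}} + 3 = 3 - \frac{19}{-21 + i \sqrt{42}}$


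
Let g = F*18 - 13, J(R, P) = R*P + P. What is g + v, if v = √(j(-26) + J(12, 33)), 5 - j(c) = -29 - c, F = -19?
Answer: -355 + √437 ≈ -334.10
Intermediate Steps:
J(R, P) = P + P*R (J(R, P) = P*R + P = P + P*R)
j(c) = 34 + c (j(c) = 5 - (-29 - c) = 5 + (29 + c) = 34 + c)
g = -355 (g = -19*18 - 13 = -342 - 13 = -355)
v = √437 (v = √((34 - 26) + 33*(1 + 12)) = √(8 + 33*13) = √(8 + 429) = √437 ≈ 20.905)
g + v = -355 + √437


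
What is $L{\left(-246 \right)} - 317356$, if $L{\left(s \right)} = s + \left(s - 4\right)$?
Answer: $-317852$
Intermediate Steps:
$L{\left(s \right)} = -4 + 2 s$ ($L{\left(s \right)} = s + \left(-4 + s\right) = -4 + 2 s$)
$L{\left(-246 \right)} - 317356 = \left(-4 + 2 \left(-246\right)\right) - 317356 = \left(-4 - 492\right) - 317356 = -496 - 317356 = -317852$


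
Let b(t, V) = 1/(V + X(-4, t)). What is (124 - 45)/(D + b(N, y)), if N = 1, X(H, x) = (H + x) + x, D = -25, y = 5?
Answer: -237/74 ≈ -3.2027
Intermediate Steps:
X(H, x) = H + 2*x
b(t, V) = 1/(-4 + V + 2*t) (b(t, V) = 1/(V + (-4 + 2*t)) = 1/(-4 + V + 2*t))
(124 - 45)/(D + b(N, y)) = (124 - 45)/(-25 + 1/(-4 + 5 + 2*1)) = 79/(-25 + 1/(-4 + 5 + 2)) = 79/(-25 + 1/3) = 79/(-25 + ⅓) = 79/(-74/3) = -3/74*79 = -237/74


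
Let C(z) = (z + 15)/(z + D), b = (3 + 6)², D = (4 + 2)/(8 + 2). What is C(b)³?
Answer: 8000/4913 ≈ 1.6283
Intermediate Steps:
D = ⅗ (D = 6/10 = 6*(⅒) = ⅗ ≈ 0.60000)
b = 81 (b = 9² = 81)
C(z) = (15 + z)/(⅗ + z) (C(z) = (z + 15)/(z + ⅗) = (15 + z)/(⅗ + z))
C(b)³ = (5*(15 + 81)/(3 + 5*81))³ = (5*96/(3 + 405))³ = (5*96/408)³ = (5*(1/408)*96)³ = (20/17)³ = 8000/4913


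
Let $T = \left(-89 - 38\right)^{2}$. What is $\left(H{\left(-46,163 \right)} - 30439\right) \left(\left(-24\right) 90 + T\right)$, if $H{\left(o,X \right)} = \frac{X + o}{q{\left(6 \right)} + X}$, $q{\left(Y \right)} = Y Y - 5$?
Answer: $- \frac{82487629481}{194} \approx -4.2519 \cdot 10^{8}$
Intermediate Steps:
$q{\left(Y \right)} = -5 + Y^{2}$ ($q{\left(Y \right)} = Y^{2} - 5 = -5 + Y^{2}$)
$T = 16129$ ($T = \left(-127\right)^{2} = 16129$)
$H{\left(o,X \right)} = \frac{X + o}{31 + X}$ ($H{\left(o,X \right)} = \frac{X + o}{\left(-5 + 6^{2}\right) + X} = \frac{X + o}{\left(-5 + 36\right) + X} = \frac{X + o}{31 + X}$)
$\left(H{\left(-46,163 \right)} - 30439\right) \left(\left(-24\right) 90 + T\right) = \left(\frac{163 - 46}{31 + 163} - 30439\right) \left(\left(-24\right) 90 + 16129\right) = \left(\frac{1}{194} \cdot 117 - 30439\right) \left(-2160 + 16129\right) = \left(\frac{1}{194} \cdot 117 - 30439\right) 13969 = \left(\frac{117}{194} - 30439\right) 13969 = \left(- \frac{5905049}{194}\right) 13969 = - \frac{82487629481}{194}$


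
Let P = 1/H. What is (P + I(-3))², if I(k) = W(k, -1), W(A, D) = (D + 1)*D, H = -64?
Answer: 1/4096 ≈ 0.00024414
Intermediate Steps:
P = -1/64 (P = 1/(-64) = -1/64 ≈ -0.015625)
W(A, D) = D*(1 + D) (W(A, D) = (1 + D)*D = D*(1 + D))
I(k) = 0 (I(k) = -(1 - 1) = -1*0 = 0)
(P + I(-3))² = (-1/64 + 0)² = (-1/64)² = 1/4096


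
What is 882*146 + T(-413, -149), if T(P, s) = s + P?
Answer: 128210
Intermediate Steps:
T(P, s) = P + s
882*146 + T(-413, -149) = 882*146 + (-413 - 149) = 128772 - 562 = 128210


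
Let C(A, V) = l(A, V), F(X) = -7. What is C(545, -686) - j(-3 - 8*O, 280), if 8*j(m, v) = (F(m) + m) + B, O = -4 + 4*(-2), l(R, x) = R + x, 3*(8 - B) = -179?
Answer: -3845/24 ≈ -160.21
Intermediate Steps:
B = 203/3 (B = 8 - ⅓*(-179) = 8 + 179/3 = 203/3 ≈ 67.667)
C(A, V) = A + V
O = -12 (O = -4 - 8 = -12)
j(m, v) = 91/12 + m/8 (j(m, v) = ((-7 + m) + 203/3)/8 = (182/3 + m)/8 = 91/12 + m/8)
C(545, -686) - j(-3 - 8*O, 280) = (545 - 686) - (91/12 + (-3 - 8*(-12))/8) = -141 - (91/12 + (-3 + 96)/8) = -141 - (91/12 + (⅛)*93) = -141 - (91/12 + 93/8) = -141 - 1*461/24 = -141 - 461/24 = -3845/24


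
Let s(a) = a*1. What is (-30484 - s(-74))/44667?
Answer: -30410/44667 ≈ -0.68082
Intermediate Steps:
s(a) = a
(-30484 - s(-74))/44667 = (-30484 - 1*(-74))/44667 = (-30484 + 74)*(1/44667) = -30410*1/44667 = -30410/44667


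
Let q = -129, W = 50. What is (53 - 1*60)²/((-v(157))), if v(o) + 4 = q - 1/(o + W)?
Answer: 10143/27532 ≈ 0.36841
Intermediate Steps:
v(o) = -133 - 1/(50 + o) (v(o) = -4 + (-129 - 1/(o + 50)) = -4 + (-129 - 1/(50 + o)) = -133 - 1/(50 + o))
(53 - 1*60)²/((-v(157))) = (53 - 1*60)²/((-(-6651 - 133*157)/(50 + 157))) = (53 - 60)²/((-(-6651 - 20881)/207)) = (-7)²/((-(-27532)/207)) = 49/((-1*(-27532/207))) = 49/(27532/207) = 49*(207/27532) = 10143/27532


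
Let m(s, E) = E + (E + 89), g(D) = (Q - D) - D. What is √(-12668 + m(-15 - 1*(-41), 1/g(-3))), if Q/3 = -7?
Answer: I*√2830305/15 ≈ 112.16*I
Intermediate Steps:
Q = -21 (Q = 3*(-7) = -21)
g(D) = -21 - 2*D (g(D) = (-21 - D) - D = -21 - 2*D)
m(s, E) = 89 + 2*E (m(s, E) = E + (89 + E) = 89 + 2*E)
√(-12668 + m(-15 - 1*(-41), 1/g(-3))) = √(-12668 + (89 + 2/(-21 - 2*(-3)))) = √(-12668 + (89 + 2/(-21 + 6))) = √(-12668 + (89 + 2/(-15))) = √(-12668 + (89 + 2*(-1/15))) = √(-12668 + (89 - 2/15)) = √(-12668 + 1333/15) = √(-188687/15) = I*√2830305/15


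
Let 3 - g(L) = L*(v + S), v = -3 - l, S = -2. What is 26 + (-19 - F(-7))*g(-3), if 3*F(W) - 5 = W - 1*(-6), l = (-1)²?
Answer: 331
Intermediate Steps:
l = 1
v = -4 (v = -3 - 1*1 = -3 - 1 = -4)
g(L) = 3 + 6*L (g(L) = 3 - L*(-4 - 2) = 3 - L*(-6) = 3 - (-6)*L = 3 + 6*L)
F(W) = 11/3 + W/3 (F(W) = 5/3 + (W - 1*(-6))/3 = 5/3 + (W + 6)/3 = 5/3 + (6 + W)/3 = 5/3 + (2 + W/3) = 11/3 + W/3)
26 + (-19 - F(-7))*g(-3) = 26 + (-19 - (11/3 + (⅓)*(-7)))*(3 + 6*(-3)) = 26 + (-19 - (11/3 - 7/3))*(3 - 18) = 26 + (-19 - 1*4/3)*(-15) = 26 + (-19 - 4/3)*(-15) = 26 - 61/3*(-15) = 26 + 305 = 331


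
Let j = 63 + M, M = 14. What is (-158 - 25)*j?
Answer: -14091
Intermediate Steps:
j = 77 (j = 63 + 14 = 77)
(-158 - 25)*j = (-158 - 25)*77 = -183*77 = -14091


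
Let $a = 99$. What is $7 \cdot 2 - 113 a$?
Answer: $-11173$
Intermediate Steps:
$7 \cdot 2 - 113 a = 7 \cdot 2 - 11187 = 14 - 11187 = -11173$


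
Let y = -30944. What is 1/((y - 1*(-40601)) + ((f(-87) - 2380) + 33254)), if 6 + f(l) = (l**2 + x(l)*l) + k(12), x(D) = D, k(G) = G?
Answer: 1/55675 ≈ 1.7961e-5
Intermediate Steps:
f(l) = 6 + 2*l**2 (f(l) = -6 + ((l**2 + l*l) + 12) = -6 + ((l**2 + l**2) + 12) = -6 + (2*l**2 + 12) = -6 + (12 + 2*l**2) = 6 + 2*l**2)
1/((y - 1*(-40601)) + ((f(-87) - 2380) + 33254)) = 1/((-30944 - 1*(-40601)) + (((6 + 2*(-87)**2) - 2380) + 33254)) = 1/((-30944 + 40601) + (((6 + 2*7569) - 2380) + 33254)) = 1/(9657 + (((6 + 15138) - 2380) + 33254)) = 1/(9657 + ((15144 - 2380) + 33254)) = 1/(9657 + (12764 + 33254)) = 1/(9657 + 46018) = 1/55675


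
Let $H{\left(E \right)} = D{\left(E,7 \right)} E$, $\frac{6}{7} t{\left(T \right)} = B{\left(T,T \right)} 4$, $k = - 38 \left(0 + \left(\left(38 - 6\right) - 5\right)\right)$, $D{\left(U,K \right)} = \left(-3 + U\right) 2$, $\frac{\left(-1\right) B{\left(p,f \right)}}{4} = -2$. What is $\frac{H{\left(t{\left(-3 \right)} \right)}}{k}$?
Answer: $- \frac{11536}{4617} \approx -2.4986$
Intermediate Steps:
$B{\left(p,f \right)} = 8$ ($B{\left(p,f \right)} = \left(-4\right) \left(-2\right) = 8$)
$D{\left(U,K \right)} = -6 + 2 U$
$k = -1026$ ($k = - 38 \left(0 + \left(32 - 5\right)\right) = - 38 \left(0 + 27\right) = \left(-38\right) 27 = -1026$)
$t{\left(T \right)} = \frac{112}{3}$ ($t{\left(T \right)} = \frac{7 \cdot 8 \cdot 4}{6} = \frac{7}{6} \cdot 32 = \frac{112}{3}$)
$H{\left(E \right)} = E \left(-6 + 2 E\right)$ ($H{\left(E \right)} = \left(-6 + 2 E\right) E = E \left(-6 + 2 E\right)$)
$\frac{H{\left(t{\left(-3 \right)} \right)}}{k} = \frac{2 \cdot \frac{112}{3} \left(-3 + \frac{112}{3}\right)}{-1026} = 2 \cdot \frac{112}{3} \cdot \frac{103}{3} \left(- \frac{1}{1026}\right) = \frac{23072}{9} \left(- \frac{1}{1026}\right) = - \frac{11536}{4617}$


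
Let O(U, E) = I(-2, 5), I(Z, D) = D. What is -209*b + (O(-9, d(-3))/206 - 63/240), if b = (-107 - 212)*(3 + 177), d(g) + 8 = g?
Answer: 98886425237/8240 ≈ 1.2001e+7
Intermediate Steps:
d(g) = -8 + g
O(U, E) = 5
b = -57420 (b = -319*180 = -57420)
-209*b + (O(-9, d(-3))/206 - 63/240) = -209*(-57420) + (5/206 - 63/240) = 12000780 + (5*(1/206) - 63*1/240) = 12000780 + (5/206 - 21/80) = 12000780 - 1963/8240 = 98886425237/8240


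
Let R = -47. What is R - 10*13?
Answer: -177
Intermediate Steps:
R - 10*13 = -47 - 10*13 = -47 - 130 = -177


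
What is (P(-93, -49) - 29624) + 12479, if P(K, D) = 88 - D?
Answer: -17008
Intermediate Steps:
(P(-93, -49) - 29624) + 12479 = ((88 - 1*(-49)) - 29624) + 12479 = ((88 + 49) - 29624) + 12479 = (137 - 29624) + 12479 = -29487 + 12479 = -17008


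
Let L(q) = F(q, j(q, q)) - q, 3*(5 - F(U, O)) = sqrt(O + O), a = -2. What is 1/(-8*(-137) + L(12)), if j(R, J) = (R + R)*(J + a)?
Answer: 3267/3557603 + 4*sqrt(30)/3557603 ≈ 0.00092447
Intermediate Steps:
j(R, J) = 2*R*(-2 + J) (j(R, J) = (R + R)*(J - 2) = (2*R)*(-2 + J) = 2*R*(-2 + J))
F(U, O) = 5 - sqrt(2)*sqrt(O)/3 (F(U, O) = 5 - sqrt(O + O)/3 = 5 - sqrt(2)*sqrt(O)/3)
L(q) = 5 - q - 2*sqrt(q*(-2 + q))/3 (L(q) = (5 - sqrt(2)*sqrt(2*q*(-2 + q))/3) - q = (5 - sqrt(2)*sqrt(2)*sqrt(q*(-2 + q))/3) - q = (5 - 2*sqrt(q*(-2 + q))/3) - q = 5 - q - 2*sqrt(q*(-2 + q))/3)
1/(-8*(-137) + L(12)) = 1/(-8*(-137) + (5 - 1*12 - 2*2*sqrt(3)*sqrt(-2 + 12)/3)) = 1/(1096 + (5 - 12 - 2*2*sqrt(30)/3)) = 1/(1096 + (5 - 12 - 4*sqrt(30)/3)) = 1/(1096 + (-7 - 4*sqrt(30)/3)) = 1/(1089 - 4*sqrt(30)/3)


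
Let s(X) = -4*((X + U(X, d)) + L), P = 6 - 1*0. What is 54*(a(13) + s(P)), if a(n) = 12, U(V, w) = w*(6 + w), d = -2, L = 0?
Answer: 1080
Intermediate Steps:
P = 6 (P = 6 + 0 = 6)
s(X) = 32 - 4*X (s(X) = -4*((X - 2*(6 - 2)) + 0) = -4*((X - 2*4) + 0) = -4*((X - 8) + 0) = -4*((-8 + X) + 0) = -4*(-8 + X) = 32 - 4*X)
54*(a(13) + s(P)) = 54*(12 + (32 - 4*6)) = 54*(12 + (32 - 24)) = 54*(12 + 8) = 54*20 = 1080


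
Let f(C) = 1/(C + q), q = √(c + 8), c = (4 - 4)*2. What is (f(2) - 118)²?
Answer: 56171/4 - 237*√2/2 ≈ 13875.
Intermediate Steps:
c = 0 (c = 0*2 = 0)
q = 2*√2 (q = √(0 + 8) = √8 = 2*√2 ≈ 2.8284)
f(C) = 1/(C + 2*√2)
(f(2) - 118)² = (1/(2 + 2*√2) - 118)² = (-118 + 1/(2 + 2*√2))²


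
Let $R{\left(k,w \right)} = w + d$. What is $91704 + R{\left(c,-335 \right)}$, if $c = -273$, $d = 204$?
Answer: $91573$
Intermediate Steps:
$R{\left(k,w \right)} = 204 + w$ ($R{\left(k,w \right)} = w + 204 = 204 + w$)
$91704 + R{\left(c,-335 \right)} = 91704 + \left(204 - 335\right) = 91704 - 131 = 91573$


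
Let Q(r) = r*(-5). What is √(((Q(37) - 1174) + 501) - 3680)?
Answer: I*√4538 ≈ 67.365*I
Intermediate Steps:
Q(r) = -5*r
√(((Q(37) - 1174) + 501) - 3680) = √(((-5*37 - 1174) + 501) - 3680) = √(((-185 - 1174) + 501) - 3680) = √((-1359 + 501) - 3680) = √(-858 - 3680) = √(-4538) = I*√4538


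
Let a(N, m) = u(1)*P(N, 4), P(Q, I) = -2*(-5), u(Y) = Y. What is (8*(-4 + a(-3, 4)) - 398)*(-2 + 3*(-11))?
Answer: 12250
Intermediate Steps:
P(Q, I) = 10
a(N, m) = 10 (a(N, m) = 1*10 = 10)
(8*(-4 + a(-3, 4)) - 398)*(-2 + 3*(-11)) = (8*(-4 + 10) - 398)*(-2 + 3*(-11)) = (8*6 - 398)*(-2 - 33) = (48 - 398)*(-35) = -350*(-35) = 12250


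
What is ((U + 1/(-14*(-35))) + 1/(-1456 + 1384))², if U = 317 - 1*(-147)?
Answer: 66990148932001/311169600 ≈ 2.1529e+5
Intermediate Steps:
U = 464 (U = 317 + 147 = 464)
((U + 1/(-14*(-35))) + 1/(-1456 + 1384))² = ((464 + 1/(-14*(-35))) + 1/(-1456 + 1384))² = ((464 + 1/490) + 1/(-72))² = ((464 + 1/490) - 1/72)² = (227361/490 - 1/72)² = (8184751/17640)² = 66990148932001/311169600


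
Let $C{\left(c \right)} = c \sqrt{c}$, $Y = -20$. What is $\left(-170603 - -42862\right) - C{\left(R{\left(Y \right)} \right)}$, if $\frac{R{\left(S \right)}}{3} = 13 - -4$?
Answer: $-127741 - 51 \sqrt{51} \approx -1.2811 \cdot 10^{5}$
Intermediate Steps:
$R{\left(S \right)} = 51$ ($R{\left(S \right)} = 3 \left(13 - -4\right) = 3 \left(13 + 4\right) = 3 \cdot 17 = 51$)
$C{\left(c \right)} = c^{\frac{3}{2}}$
$\left(-170603 - -42862\right) - C{\left(R{\left(Y \right)} \right)} = \left(-170603 - -42862\right) - 51^{\frac{3}{2}} = \left(-170603 + 42862\right) - 51 \sqrt{51} = -127741 - 51 \sqrt{51}$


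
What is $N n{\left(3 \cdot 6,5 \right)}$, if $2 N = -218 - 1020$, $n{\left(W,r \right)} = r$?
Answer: $-3095$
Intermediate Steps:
$N = -619$ ($N = \frac{-218 - 1020}{2} = \frac{1}{2} \left(-1238\right) = -619$)
$N n{\left(3 \cdot 6,5 \right)} = \left(-619\right) 5 = -3095$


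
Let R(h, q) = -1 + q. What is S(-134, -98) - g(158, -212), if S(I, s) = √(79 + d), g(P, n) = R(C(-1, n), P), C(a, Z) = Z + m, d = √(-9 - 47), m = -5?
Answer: -157 + √(79 + 2*I*√14) ≈ -148.1 + 0.4205*I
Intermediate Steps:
d = 2*I*√14 (d = √(-56) = 2*I*√14 ≈ 7.4833*I)
C(a, Z) = -5 + Z (C(a, Z) = Z - 5 = -5 + Z)
g(P, n) = -1 + P
S(I, s) = √(79 + 2*I*√14)
S(-134, -98) - g(158, -212) = √(79 + 2*I*√14) - (-1 + 158) = √(79 + 2*I*√14) - 1*157 = √(79 + 2*I*√14) - 157 = -157 + √(79 + 2*I*√14)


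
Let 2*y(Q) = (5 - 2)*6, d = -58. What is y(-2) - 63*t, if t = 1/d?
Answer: 585/58 ≈ 10.086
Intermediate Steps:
t = -1/58 (t = 1/(-58) = -1/58 ≈ -0.017241)
y(Q) = 9 (y(Q) = ((5 - 2)*6)/2 = (3*6)/2 = (½)*18 = 9)
y(-2) - 63*t = 9 - 63*(-1/58) = 9 + 63/58 = 585/58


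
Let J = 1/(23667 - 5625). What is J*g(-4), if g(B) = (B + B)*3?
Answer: -4/3007 ≈ -0.0013302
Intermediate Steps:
J = 1/18042 ≈ 5.5426e-5
g(B) = 6*B (g(B) = (2*B)*3 = 6*B)
J*g(-4) = (6*(-4))/18042 = (1/18042)*(-24) = -4/3007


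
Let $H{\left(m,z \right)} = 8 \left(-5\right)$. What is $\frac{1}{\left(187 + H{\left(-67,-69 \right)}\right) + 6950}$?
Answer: $\frac{1}{7097} \approx 0.0001409$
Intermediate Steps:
$H{\left(m,z \right)} = -40$
$\frac{1}{\left(187 + H{\left(-67,-69 \right)}\right) + 6950} = \frac{1}{\left(187 - 40\right) + 6950} = \frac{1}{147 + 6950} = \frac{1}{7097}$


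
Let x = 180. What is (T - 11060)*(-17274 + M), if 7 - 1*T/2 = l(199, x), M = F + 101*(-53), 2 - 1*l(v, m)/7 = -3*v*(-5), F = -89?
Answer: -697744656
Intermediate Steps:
l(v, m) = 14 - 105*v (l(v, m) = 14 - 7*(-3*v)*(-5) = 14 - 105*v)
M = -5442 (M = -89 + 101*(-53) = -89 - 5353 = -5442)
T = 41776 (T = 14 - 2*(14 - 105*199) = 14 - 2*(14 - 20895) = 14 - 2*(-20881) = 14 + 41762 = 41776)
(T - 11060)*(-17274 + M) = (41776 - 11060)*(-17274 - 5442) = 30716*(-22716) = -697744656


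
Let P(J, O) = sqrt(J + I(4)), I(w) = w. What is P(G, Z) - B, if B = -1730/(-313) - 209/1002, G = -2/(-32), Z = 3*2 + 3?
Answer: -1668043/313626 + sqrt(65)/4 ≈ -3.3030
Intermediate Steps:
Z = 9 (Z = 6 + 3 = 9)
G = 1/16 (G = -2*(-1/32) = 1/16 ≈ 0.062500)
P(J, O) = sqrt(4 + J) (P(J, O) = sqrt(J + 4) = sqrt(4 + J))
B = 1668043/313626 (B = -1730*(-1/313) - 209*1/1002 = 1730/313 - 209/1002 = 1668043/313626 ≈ 5.3186)
P(G, Z) - B = sqrt(4 + 1/16) - 1*1668043/313626 = sqrt(65/16) - 1668043/313626 = sqrt(65)/4 - 1668043/313626 = -1668043/313626 + sqrt(65)/4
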